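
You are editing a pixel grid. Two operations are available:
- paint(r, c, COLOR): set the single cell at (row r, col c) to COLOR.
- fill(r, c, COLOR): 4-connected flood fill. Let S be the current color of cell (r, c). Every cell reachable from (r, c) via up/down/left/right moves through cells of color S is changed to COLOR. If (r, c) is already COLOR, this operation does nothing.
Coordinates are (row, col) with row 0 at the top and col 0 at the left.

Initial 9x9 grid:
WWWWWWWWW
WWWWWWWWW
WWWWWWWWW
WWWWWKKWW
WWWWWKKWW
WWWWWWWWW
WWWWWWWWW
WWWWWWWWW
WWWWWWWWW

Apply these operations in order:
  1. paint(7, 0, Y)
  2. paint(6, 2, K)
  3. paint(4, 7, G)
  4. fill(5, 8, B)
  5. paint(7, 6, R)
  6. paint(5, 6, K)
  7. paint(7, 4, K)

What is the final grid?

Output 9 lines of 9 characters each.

Answer: BBBBBBBBB
BBBBBBBBB
BBBBBBBBB
BBBBBKKBB
BBBBBKKGB
BBBBBBKBB
BBKBBBBBB
YBBBKBRBB
BBBBBBBBB

Derivation:
After op 1 paint(7,0,Y):
WWWWWWWWW
WWWWWWWWW
WWWWWWWWW
WWWWWKKWW
WWWWWKKWW
WWWWWWWWW
WWWWWWWWW
YWWWWWWWW
WWWWWWWWW
After op 2 paint(6,2,K):
WWWWWWWWW
WWWWWWWWW
WWWWWWWWW
WWWWWKKWW
WWWWWKKWW
WWWWWWWWW
WWKWWWWWW
YWWWWWWWW
WWWWWWWWW
After op 3 paint(4,7,G):
WWWWWWWWW
WWWWWWWWW
WWWWWWWWW
WWWWWKKWW
WWWWWKKGW
WWWWWWWWW
WWKWWWWWW
YWWWWWWWW
WWWWWWWWW
After op 4 fill(5,8,B) [74 cells changed]:
BBBBBBBBB
BBBBBBBBB
BBBBBBBBB
BBBBBKKBB
BBBBBKKGB
BBBBBBBBB
BBKBBBBBB
YBBBBBBBB
BBBBBBBBB
After op 5 paint(7,6,R):
BBBBBBBBB
BBBBBBBBB
BBBBBBBBB
BBBBBKKBB
BBBBBKKGB
BBBBBBBBB
BBKBBBBBB
YBBBBBRBB
BBBBBBBBB
After op 6 paint(5,6,K):
BBBBBBBBB
BBBBBBBBB
BBBBBBBBB
BBBBBKKBB
BBBBBKKGB
BBBBBBKBB
BBKBBBBBB
YBBBBBRBB
BBBBBBBBB
After op 7 paint(7,4,K):
BBBBBBBBB
BBBBBBBBB
BBBBBBBBB
BBBBBKKBB
BBBBBKKGB
BBBBBBKBB
BBKBBBBBB
YBBBKBRBB
BBBBBBBBB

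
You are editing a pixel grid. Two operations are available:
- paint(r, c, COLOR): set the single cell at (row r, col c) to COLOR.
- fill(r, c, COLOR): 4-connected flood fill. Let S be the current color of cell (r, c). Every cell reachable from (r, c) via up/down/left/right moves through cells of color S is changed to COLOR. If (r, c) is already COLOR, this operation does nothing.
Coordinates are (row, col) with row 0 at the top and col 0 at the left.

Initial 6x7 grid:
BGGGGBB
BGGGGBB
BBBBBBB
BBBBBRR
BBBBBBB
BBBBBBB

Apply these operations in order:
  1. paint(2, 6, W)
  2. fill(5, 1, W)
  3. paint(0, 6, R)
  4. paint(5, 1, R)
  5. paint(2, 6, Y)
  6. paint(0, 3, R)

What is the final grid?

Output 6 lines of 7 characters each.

Answer: WGGRGWR
WGGGGWW
WWWWWWY
WWWWWRR
WWWWWWW
WRWWWWW

Derivation:
After op 1 paint(2,6,W):
BGGGGBB
BGGGGBB
BBBBBBW
BBBBBRR
BBBBBBB
BBBBBBB
After op 2 fill(5,1,W) [31 cells changed]:
WGGGGWW
WGGGGWW
WWWWWWW
WWWWWRR
WWWWWWW
WWWWWWW
After op 3 paint(0,6,R):
WGGGGWR
WGGGGWW
WWWWWWW
WWWWWRR
WWWWWWW
WWWWWWW
After op 4 paint(5,1,R):
WGGGGWR
WGGGGWW
WWWWWWW
WWWWWRR
WWWWWWW
WRWWWWW
After op 5 paint(2,6,Y):
WGGGGWR
WGGGGWW
WWWWWWY
WWWWWRR
WWWWWWW
WRWWWWW
After op 6 paint(0,3,R):
WGGRGWR
WGGGGWW
WWWWWWY
WWWWWRR
WWWWWWW
WRWWWWW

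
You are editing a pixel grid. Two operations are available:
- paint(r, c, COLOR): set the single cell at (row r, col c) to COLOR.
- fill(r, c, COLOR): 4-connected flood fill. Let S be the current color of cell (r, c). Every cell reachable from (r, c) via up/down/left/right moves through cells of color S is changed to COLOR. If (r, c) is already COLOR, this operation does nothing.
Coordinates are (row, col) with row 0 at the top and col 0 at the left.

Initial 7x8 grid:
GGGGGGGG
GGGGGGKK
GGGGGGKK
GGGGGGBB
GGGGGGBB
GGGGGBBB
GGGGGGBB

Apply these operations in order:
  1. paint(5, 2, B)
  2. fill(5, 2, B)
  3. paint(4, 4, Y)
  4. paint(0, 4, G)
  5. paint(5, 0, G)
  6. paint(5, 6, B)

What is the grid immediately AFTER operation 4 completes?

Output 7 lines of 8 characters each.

After op 1 paint(5,2,B):
GGGGGGGG
GGGGGGKK
GGGGGGKK
GGGGGGBB
GGGGGGBB
GGBGGBBB
GGGGGGBB
After op 2 fill(5,2,B) [0 cells changed]:
GGGGGGGG
GGGGGGKK
GGGGGGKK
GGGGGGBB
GGGGGGBB
GGBGGBBB
GGGGGGBB
After op 3 paint(4,4,Y):
GGGGGGGG
GGGGGGKK
GGGGGGKK
GGGGGGBB
GGGGYGBB
GGBGGBBB
GGGGGGBB
After op 4 paint(0,4,G):
GGGGGGGG
GGGGGGKK
GGGGGGKK
GGGGGGBB
GGGGYGBB
GGBGGBBB
GGGGGGBB

Answer: GGGGGGGG
GGGGGGKK
GGGGGGKK
GGGGGGBB
GGGGYGBB
GGBGGBBB
GGGGGGBB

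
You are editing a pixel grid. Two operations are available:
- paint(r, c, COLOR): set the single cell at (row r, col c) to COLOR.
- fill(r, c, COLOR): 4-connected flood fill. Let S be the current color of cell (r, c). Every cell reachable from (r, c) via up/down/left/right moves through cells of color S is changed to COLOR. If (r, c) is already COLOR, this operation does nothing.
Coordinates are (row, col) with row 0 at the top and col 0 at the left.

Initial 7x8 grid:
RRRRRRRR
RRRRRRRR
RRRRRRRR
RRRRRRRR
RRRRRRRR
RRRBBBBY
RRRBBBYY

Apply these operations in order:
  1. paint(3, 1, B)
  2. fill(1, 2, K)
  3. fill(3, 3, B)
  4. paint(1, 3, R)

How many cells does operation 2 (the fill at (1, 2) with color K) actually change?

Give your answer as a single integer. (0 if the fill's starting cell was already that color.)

After op 1 paint(3,1,B):
RRRRRRRR
RRRRRRRR
RRRRRRRR
RBRRRRRR
RRRRRRRR
RRRBBBBY
RRRBBBYY
After op 2 fill(1,2,K) [45 cells changed]:
KKKKKKKK
KKKKKKKK
KKKKKKKK
KBKKKKKK
KKKKKKKK
KKKBBBBY
KKKBBBYY

Answer: 45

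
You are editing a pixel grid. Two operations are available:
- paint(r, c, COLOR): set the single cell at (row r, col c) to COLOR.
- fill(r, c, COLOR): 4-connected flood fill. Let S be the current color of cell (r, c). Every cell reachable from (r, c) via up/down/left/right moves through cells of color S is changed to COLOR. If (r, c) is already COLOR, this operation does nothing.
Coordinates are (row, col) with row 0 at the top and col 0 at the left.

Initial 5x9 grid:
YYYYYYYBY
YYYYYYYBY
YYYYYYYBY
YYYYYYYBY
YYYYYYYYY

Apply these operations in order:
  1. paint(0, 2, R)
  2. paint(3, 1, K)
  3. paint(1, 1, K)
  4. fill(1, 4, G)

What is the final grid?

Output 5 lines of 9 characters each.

After op 1 paint(0,2,R):
YYRYYYYBY
YYYYYYYBY
YYYYYYYBY
YYYYYYYBY
YYYYYYYYY
After op 2 paint(3,1,K):
YYRYYYYBY
YYYYYYYBY
YYYYYYYBY
YKYYYYYBY
YYYYYYYYY
After op 3 paint(1,1,K):
YYRYYYYBY
YKYYYYYBY
YYYYYYYBY
YKYYYYYBY
YYYYYYYYY
After op 4 fill(1,4,G) [38 cells changed]:
GGRGGGGBG
GKGGGGGBG
GGGGGGGBG
GKGGGGGBG
GGGGGGGGG

Answer: GGRGGGGBG
GKGGGGGBG
GGGGGGGBG
GKGGGGGBG
GGGGGGGGG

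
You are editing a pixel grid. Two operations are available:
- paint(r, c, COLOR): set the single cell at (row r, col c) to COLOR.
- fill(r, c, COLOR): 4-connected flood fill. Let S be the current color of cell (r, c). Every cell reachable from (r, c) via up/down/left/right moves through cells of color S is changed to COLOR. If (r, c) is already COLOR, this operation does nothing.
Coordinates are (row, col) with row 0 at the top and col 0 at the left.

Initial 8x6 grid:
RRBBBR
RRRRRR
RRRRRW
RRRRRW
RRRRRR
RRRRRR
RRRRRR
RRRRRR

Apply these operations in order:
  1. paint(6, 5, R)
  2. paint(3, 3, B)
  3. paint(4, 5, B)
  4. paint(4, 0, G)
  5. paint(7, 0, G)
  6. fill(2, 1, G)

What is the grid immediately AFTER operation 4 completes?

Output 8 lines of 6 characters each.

Answer: RRBBBR
RRRRRR
RRRRRW
RRRBRW
GRRRRB
RRRRRR
RRRRRR
RRRRRR

Derivation:
After op 1 paint(6,5,R):
RRBBBR
RRRRRR
RRRRRW
RRRRRW
RRRRRR
RRRRRR
RRRRRR
RRRRRR
After op 2 paint(3,3,B):
RRBBBR
RRRRRR
RRRRRW
RRRBRW
RRRRRR
RRRRRR
RRRRRR
RRRRRR
After op 3 paint(4,5,B):
RRBBBR
RRRRRR
RRRRRW
RRRBRW
RRRRRB
RRRRRR
RRRRRR
RRRRRR
After op 4 paint(4,0,G):
RRBBBR
RRRRRR
RRRRRW
RRRBRW
GRRRRB
RRRRRR
RRRRRR
RRRRRR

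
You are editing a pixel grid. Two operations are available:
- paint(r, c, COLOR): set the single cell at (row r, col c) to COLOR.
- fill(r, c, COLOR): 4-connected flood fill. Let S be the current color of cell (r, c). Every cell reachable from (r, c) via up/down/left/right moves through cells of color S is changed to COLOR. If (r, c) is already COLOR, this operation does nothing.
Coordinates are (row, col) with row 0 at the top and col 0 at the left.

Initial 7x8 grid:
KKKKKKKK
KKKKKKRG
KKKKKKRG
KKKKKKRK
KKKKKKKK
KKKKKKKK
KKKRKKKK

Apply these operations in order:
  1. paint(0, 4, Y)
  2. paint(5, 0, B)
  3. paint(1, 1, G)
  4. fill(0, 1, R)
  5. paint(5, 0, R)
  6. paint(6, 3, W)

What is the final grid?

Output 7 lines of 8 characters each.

Answer: RRRRYRRR
RGRRRRRG
RRRRRRRG
RRRRRRRR
RRRRRRRR
RRRRRRRR
RRRWRRRR

Derivation:
After op 1 paint(0,4,Y):
KKKKYKKK
KKKKKKRG
KKKKKKRG
KKKKKKRK
KKKKKKKK
KKKKKKKK
KKKRKKKK
After op 2 paint(5,0,B):
KKKKYKKK
KKKKKKRG
KKKKKKRG
KKKKKKRK
KKKKKKKK
BKKKKKKK
KKKRKKKK
After op 3 paint(1,1,G):
KKKKYKKK
KGKKKKRG
KKKKKKRG
KKKKKKRK
KKKKKKKK
BKKKKKKK
KKKRKKKK
After op 4 fill(0,1,R) [47 cells changed]:
RRRRYRRR
RGRRRRRG
RRRRRRRG
RRRRRRRR
RRRRRRRR
BRRRRRRR
RRRRRRRR
After op 5 paint(5,0,R):
RRRRYRRR
RGRRRRRG
RRRRRRRG
RRRRRRRR
RRRRRRRR
RRRRRRRR
RRRRRRRR
After op 6 paint(6,3,W):
RRRRYRRR
RGRRRRRG
RRRRRRRG
RRRRRRRR
RRRRRRRR
RRRRRRRR
RRRWRRRR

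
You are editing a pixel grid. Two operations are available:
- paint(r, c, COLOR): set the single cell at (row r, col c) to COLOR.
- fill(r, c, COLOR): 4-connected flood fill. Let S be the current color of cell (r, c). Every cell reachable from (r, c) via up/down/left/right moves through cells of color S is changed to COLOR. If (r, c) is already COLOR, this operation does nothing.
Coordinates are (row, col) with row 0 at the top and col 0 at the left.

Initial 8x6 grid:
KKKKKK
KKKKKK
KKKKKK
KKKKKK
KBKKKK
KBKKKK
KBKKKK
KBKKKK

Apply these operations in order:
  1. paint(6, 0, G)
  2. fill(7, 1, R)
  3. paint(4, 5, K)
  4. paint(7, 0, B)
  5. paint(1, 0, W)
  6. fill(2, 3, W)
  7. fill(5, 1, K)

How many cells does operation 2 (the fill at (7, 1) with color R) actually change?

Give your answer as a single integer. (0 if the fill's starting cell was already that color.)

After op 1 paint(6,0,G):
KKKKKK
KKKKKK
KKKKKK
KKKKKK
KBKKKK
KBKKKK
GBKKKK
KBKKKK
After op 2 fill(7,1,R) [4 cells changed]:
KKKKKK
KKKKKK
KKKKKK
KKKKKK
KRKKKK
KRKKKK
GRKKKK
KRKKKK

Answer: 4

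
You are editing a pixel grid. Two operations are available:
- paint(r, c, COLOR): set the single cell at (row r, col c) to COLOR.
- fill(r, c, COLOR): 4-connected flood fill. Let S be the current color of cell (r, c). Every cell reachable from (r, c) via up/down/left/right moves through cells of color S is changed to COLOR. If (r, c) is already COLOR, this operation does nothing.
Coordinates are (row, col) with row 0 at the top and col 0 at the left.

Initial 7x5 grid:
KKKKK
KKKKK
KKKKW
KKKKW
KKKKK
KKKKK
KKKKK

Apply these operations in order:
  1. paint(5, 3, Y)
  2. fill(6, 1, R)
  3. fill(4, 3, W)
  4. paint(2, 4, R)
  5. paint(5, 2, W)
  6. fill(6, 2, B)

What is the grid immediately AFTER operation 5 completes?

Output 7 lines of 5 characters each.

Answer: WWWWW
WWWWW
WWWWR
WWWWW
WWWWW
WWWYW
WWWWW

Derivation:
After op 1 paint(5,3,Y):
KKKKK
KKKKK
KKKKW
KKKKW
KKKKK
KKKYK
KKKKK
After op 2 fill(6,1,R) [32 cells changed]:
RRRRR
RRRRR
RRRRW
RRRRW
RRRRR
RRRYR
RRRRR
After op 3 fill(4,3,W) [32 cells changed]:
WWWWW
WWWWW
WWWWW
WWWWW
WWWWW
WWWYW
WWWWW
After op 4 paint(2,4,R):
WWWWW
WWWWW
WWWWR
WWWWW
WWWWW
WWWYW
WWWWW
After op 5 paint(5,2,W):
WWWWW
WWWWW
WWWWR
WWWWW
WWWWW
WWWYW
WWWWW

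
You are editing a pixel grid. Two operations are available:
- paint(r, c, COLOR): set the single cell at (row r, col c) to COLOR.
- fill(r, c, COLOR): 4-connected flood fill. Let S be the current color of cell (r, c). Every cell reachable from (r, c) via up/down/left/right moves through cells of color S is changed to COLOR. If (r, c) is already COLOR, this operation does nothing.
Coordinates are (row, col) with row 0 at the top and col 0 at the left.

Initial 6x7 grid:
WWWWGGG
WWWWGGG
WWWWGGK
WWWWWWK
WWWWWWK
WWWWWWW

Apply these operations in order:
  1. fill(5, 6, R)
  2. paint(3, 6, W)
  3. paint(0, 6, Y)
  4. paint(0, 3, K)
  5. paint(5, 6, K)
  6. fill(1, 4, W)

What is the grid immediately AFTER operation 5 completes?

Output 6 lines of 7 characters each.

After op 1 fill(5,6,R) [31 cells changed]:
RRRRGGG
RRRRGGG
RRRRGGK
RRRRRRK
RRRRRRK
RRRRRRR
After op 2 paint(3,6,W):
RRRRGGG
RRRRGGG
RRRRGGK
RRRRRRW
RRRRRRK
RRRRRRR
After op 3 paint(0,6,Y):
RRRRGGY
RRRRGGG
RRRRGGK
RRRRRRW
RRRRRRK
RRRRRRR
After op 4 paint(0,3,K):
RRRKGGY
RRRRGGG
RRRRGGK
RRRRRRW
RRRRRRK
RRRRRRR
After op 5 paint(5,6,K):
RRRKGGY
RRRRGGG
RRRRGGK
RRRRRRW
RRRRRRK
RRRRRRK

Answer: RRRKGGY
RRRRGGG
RRRRGGK
RRRRRRW
RRRRRRK
RRRRRRK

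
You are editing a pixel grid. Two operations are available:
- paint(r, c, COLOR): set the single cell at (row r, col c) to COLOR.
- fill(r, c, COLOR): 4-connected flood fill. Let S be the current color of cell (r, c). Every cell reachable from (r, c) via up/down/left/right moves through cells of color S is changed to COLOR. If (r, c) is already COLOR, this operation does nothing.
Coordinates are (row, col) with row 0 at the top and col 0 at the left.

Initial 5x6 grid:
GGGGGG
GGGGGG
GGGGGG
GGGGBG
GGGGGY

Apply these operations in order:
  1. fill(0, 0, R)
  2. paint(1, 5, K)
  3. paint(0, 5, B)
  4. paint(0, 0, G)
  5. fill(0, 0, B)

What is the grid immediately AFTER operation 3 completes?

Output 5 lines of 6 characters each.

Answer: RRRRRB
RRRRRK
RRRRRR
RRRRBR
RRRRRY

Derivation:
After op 1 fill(0,0,R) [28 cells changed]:
RRRRRR
RRRRRR
RRRRRR
RRRRBR
RRRRRY
After op 2 paint(1,5,K):
RRRRRR
RRRRRK
RRRRRR
RRRRBR
RRRRRY
After op 3 paint(0,5,B):
RRRRRB
RRRRRK
RRRRRR
RRRRBR
RRRRRY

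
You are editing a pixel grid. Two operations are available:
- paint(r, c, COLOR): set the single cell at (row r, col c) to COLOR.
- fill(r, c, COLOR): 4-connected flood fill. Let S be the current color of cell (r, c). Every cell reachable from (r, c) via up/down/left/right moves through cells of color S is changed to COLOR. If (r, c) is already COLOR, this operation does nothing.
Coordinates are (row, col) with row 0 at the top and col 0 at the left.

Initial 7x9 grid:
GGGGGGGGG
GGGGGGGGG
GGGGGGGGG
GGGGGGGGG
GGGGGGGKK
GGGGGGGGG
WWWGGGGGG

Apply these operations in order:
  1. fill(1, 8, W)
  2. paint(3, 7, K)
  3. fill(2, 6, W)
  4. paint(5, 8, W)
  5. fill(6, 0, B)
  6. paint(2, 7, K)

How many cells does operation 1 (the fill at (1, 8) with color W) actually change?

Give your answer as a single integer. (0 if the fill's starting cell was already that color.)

Answer: 58

Derivation:
After op 1 fill(1,8,W) [58 cells changed]:
WWWWWWWWW
WWWWWWWWW
WWWWWWWWW
WWWWWWWWW
WWWWWWWKK
WWWWWWWWW
WWWWWWWWW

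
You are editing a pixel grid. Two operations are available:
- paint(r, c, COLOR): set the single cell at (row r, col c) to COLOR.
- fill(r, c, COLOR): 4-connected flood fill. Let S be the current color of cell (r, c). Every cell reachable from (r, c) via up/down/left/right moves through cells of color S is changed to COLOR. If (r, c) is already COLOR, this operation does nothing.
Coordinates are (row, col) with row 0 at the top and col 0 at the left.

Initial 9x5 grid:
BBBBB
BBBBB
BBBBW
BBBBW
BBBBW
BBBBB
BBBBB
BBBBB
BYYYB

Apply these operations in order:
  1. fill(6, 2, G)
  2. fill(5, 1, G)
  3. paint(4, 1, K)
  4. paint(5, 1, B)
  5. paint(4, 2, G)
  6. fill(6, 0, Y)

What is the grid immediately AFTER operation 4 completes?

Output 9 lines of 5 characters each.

Answer: GGGGG
GGGGG
GGGGW
GGGGW
GKGGW
GBGGG
GGGGG
GGGGG
GYYYG

Derivation:
After op 1 fill(6,2,G) [39 cells changed]:
GGGGG
GGGGG
GGGGW
GGGGW
GGGGW
GGGGG
GGGGG
GGGGG
GYYYG
After op 2 fill(5,1,G) [0 cells changed]:
GGGGG
GGGGG
GGGGW
GGGGW
GGGGW
GGGGG
GGGGG
GGGGG
GYYYG
After op 3 paint(4,1,K):
GGGGG
GGGGG
GGGGW
GGGGW
GKGGW
GGGGG
GGGGG
GGGGG
GYYYG
After op 4 paint(5,1,B):
GGGGG
GGGGG
GGGGW
GGGGW
GKGGW
GBGGG
GGGGG
GGGGG
GYYYG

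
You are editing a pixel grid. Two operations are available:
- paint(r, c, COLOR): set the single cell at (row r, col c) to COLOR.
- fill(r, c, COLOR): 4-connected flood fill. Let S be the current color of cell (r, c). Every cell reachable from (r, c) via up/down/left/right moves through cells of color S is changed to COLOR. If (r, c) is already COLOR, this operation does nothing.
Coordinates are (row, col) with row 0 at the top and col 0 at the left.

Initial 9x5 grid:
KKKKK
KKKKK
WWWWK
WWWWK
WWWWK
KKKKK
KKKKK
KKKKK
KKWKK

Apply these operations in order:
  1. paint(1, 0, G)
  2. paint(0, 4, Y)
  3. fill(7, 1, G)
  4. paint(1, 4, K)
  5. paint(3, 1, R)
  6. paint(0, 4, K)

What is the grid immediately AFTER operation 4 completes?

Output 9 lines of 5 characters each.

After op 1 paint(1,0,G):
KKKKK
GKKKK
WWWWK
WWWWK
WWWWK
KKKKK
KKKKK
KKKKK
KKWKK
After op 2 paint(0,4,Y):
KKKKY
GKKKK
WWWWK
WWWWK
WWWWK
KKKKK
KKKKK
KKKKK
KKWKK
After op 3 fill(7,1,G) [30 cells changed]:
GGGGY
GGGGG
WWWWG
WWWWG
WWWWG
GGGGG
GGGGG
GGGGG
GGWGG
After op 4 paint(1,4,K):
GGGGY
GGGGK
WWWWG
WWWWG
WWWWG
GGGGG
GGGGG
GGGGG
GGWGG

Answer: GGGGY
GGGGK
WWWWG
WWWWG
WWWWG
GGGGG
GGGGG
GGGGG
GGWGG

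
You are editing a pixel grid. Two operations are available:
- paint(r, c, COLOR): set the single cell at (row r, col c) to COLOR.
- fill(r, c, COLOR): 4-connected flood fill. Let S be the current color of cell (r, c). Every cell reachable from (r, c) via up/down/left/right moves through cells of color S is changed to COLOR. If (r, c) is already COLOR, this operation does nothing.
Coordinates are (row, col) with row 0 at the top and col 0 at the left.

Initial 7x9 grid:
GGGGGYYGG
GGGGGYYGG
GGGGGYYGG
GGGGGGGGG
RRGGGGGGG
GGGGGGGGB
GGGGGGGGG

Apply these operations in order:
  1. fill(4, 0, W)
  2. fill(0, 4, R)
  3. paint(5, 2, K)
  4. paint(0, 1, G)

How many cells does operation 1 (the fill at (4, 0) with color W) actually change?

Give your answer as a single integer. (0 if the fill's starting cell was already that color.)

Answer: 2

Derivation:
After op 1 fill(4,0,W) [2 cells changed]:
GGGGGYYGG
GGGGGYYGG
GGGGGYYGG
GGGGGGGGG
WWGGGGGGG
GGGGGGGGB
GGGGGGGGG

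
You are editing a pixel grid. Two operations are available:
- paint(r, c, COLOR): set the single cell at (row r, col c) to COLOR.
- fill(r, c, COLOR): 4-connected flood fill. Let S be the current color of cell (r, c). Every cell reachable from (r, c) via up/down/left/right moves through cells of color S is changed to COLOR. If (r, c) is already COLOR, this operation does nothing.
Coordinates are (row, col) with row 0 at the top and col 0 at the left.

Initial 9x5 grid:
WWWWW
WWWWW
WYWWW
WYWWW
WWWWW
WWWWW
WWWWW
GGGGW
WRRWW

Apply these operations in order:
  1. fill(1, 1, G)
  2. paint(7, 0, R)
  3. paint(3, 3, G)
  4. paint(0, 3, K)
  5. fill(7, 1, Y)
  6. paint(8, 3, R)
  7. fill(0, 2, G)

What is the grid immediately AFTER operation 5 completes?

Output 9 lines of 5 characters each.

After op 1 fill(1,1,G) [36 cells changed]:
GGGGG
GGGGG
GYGGG
GYGGG
GGGGG
GGGGG
GGGGG
GGGGG
WRRGG
After op 2 paint(7,0,R):
GGGGG
GGGGG
GYGGG
GYGGG
GGGGG
GGGGG
GGGGG
RGGGG
WRRGG
After op 3 paint(3,3,G):
GGGGG
GGGGG
GYGGG
GYGGG
GGGGG
GGGGG
GGGGG
RGGGG
WRRGG
After op 4 paint(0,3,K):
GGGKG
GGGGG
GYGGG
GYGGG
GGGGG
GGGGG
GGGGG
RGGGG
WRRGG
After op 5 fill(7,1,Y) [38 cells changed]:
YYYKY
YYYYY
YYYYY
YYYYY
YYYYY
YYYYY
YYYYY
RYYYY
WRRYY

Answer: YYYKY
YYYYY
YYYYY
YYYYY
YYYYY
YYYYY
YYYYY
RYYYY
WRRYY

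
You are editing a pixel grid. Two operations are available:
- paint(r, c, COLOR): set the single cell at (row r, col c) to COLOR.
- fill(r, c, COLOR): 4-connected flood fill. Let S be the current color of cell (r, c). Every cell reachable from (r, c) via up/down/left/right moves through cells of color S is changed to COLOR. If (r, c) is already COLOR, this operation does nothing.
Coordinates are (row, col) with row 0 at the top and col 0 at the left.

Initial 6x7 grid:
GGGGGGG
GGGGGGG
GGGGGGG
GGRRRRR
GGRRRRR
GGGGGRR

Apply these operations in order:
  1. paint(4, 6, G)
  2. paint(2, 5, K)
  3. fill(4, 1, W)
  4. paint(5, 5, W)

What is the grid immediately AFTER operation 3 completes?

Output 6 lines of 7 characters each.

Answer: WWWWWWW
WWWWWWW
WWWWWKW
WWRRRRR
WWRRRRG
WWWWWRR

Derivation:
After op 1 paint(4,6,G):
GGGGGGG
GGGGGGG
GGGGGGG
GGRRRRR
GGRRRRG
GGGGGRR
After op 2 paint(2,5,K):
GGGGGGG
GGGGGGG
GGGGGKG
GGRRRRR
GGRRRRG
GGGGGRR
After op 3 fill(4,1,W) [29 cells changed]:
WWWWWWW
WWWWWWW
WWWWWKW
WWRRRRR
WWRRRRG
WWWWWRR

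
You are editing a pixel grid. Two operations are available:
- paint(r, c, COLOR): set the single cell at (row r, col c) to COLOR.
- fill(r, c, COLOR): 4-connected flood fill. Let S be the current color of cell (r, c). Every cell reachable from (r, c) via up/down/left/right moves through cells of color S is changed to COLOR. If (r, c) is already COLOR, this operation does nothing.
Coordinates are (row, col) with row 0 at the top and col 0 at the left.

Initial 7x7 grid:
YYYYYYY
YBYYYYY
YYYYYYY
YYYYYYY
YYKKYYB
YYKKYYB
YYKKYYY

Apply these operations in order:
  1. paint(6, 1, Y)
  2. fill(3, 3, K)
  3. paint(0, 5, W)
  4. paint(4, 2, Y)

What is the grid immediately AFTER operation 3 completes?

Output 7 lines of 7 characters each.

Answer: KKKKKWK
KBKKKKK
KKKKKKK
KKKKKKK
KKKKKKB
KKKKKKB
KKKKKKK

Derivation:
After op 1 paint(6,1,Y):
YYYYYYY
YBYYYYY
YYYYYYY
YYYYYYY
YYKKYYB
YYKKYYB
YYKKYYY
After op 2 fill(3,3,K) [40 cells changed]:
KKKKKKK
KBKKKKK
KKKKKKK
KKKKKKK
KKKKKKB
KKKKKKB
KKKKKKK
After op 3 paint(0,5,W):
KKKKKWK
KBKKKKK
KKKKKKK
KKKKKKK
KKKKKKB
KKKKKKB
KKKKKKK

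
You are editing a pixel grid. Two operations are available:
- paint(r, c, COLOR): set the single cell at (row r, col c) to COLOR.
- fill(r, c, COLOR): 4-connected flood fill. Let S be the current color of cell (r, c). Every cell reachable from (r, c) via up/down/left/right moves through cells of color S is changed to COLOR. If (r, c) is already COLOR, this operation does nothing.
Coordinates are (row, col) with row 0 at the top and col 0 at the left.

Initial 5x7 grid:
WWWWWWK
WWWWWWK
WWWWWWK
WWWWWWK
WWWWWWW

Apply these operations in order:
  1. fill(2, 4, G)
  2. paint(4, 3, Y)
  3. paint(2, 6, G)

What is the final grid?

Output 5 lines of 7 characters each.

Answer: GGGGGGK
GGGGGGK
GGGGGGG
GGGGGGK
GGGYGGG

Derivation:
After op 1 fill(2,4,G) [31 cells changed]:
GGGGGGK
GGGGGGK
GGGGGGK
GGGGGGK
GGGGGGG
After op 2 paint(4,3,Y):
GGGGGGK
GGGGGGK
GGGGGGK
GGGGGGK
GGGYGGG
After op 3 paint(2,6,G):
GGGGGGK
GGGGGGK
GGGGGGG
GGGGGGK
GGGYGGG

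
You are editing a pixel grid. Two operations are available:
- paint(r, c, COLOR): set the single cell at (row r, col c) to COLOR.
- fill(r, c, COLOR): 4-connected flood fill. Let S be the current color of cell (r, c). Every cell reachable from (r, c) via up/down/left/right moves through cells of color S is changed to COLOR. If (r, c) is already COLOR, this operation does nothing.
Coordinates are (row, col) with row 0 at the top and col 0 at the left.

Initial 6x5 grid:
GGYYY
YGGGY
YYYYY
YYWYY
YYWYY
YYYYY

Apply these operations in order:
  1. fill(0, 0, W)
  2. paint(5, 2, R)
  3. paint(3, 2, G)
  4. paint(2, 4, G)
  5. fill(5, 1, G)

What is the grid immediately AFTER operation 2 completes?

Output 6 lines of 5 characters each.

Answer: WWYYY
YWWWY
YYYYY
YYWYY
YYWYY
YYRYY

Derivation:
After op 1 fill(0,0,W) [5 cells changed]:
WWYYY
YWWWY
YYYYY
YYWYY
YYWYY
YYYYY
After op 2 paint(5,2,R):
WWYYY
YWWWY
YYYYY
YYWYY
YYWYY
YYRYY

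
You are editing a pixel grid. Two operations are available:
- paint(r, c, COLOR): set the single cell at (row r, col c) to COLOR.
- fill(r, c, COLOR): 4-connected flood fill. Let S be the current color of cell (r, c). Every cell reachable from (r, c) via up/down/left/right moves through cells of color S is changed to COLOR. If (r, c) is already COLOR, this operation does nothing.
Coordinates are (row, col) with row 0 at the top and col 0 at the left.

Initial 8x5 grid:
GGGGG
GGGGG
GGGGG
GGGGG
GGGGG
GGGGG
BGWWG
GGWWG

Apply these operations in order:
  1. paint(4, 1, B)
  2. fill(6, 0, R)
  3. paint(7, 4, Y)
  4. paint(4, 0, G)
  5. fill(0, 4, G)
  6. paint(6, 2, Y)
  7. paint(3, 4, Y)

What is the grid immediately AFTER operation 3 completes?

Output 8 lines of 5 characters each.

Answer: GGGGG
GGGGG
GGGGG
GGGGG
GBGGG
GGGGG
RGWWG
GGWWY

Derivation:
After op 1 paint(4,1,B):
GGGGG
GGGGG
GGGGG
GGGGG
GBGGG
GGGGG
BGWWG
GGWWG
After op 2 fill(6,0,R) [1 cells changed]:
GGGGG
GGGGG
GGGGG
GGGGG
GBGGG
GGGGG
RGWWG
GGWWG
After op 3 paint(7,4,Y):
GGGGG
GGGGG
GGGGG
GGGGG
GBGGG
GGGGG
RGWWG
GGWWY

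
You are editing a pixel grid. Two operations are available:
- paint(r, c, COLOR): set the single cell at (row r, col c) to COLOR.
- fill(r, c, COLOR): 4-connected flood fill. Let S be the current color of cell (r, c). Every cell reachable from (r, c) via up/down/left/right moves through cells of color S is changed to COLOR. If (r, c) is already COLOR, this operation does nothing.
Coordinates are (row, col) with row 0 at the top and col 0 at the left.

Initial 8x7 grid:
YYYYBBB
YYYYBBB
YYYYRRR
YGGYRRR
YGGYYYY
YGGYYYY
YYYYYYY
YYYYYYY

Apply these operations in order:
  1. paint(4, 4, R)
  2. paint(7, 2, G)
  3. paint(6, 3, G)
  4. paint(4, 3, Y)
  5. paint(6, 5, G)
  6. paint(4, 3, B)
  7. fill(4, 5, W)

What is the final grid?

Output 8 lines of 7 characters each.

Answer: YYYYBBB
YYYYBBB
YYYYRRR
YGGYRRR
YGGBRWW
YGGWWWW
YYYGWGW
YYGWWWW

Derivation:
After op 1 paint(4,4,R):
YYYYBBB
YYYYBBB
YYYYRRR
YGGYRRR
YGGYRYY
YGGYYYY
YYYYYYY
YYYYYYY
After op 2 paint(7,2,G):
YYYYBBB
YYYYBBB
YYYYRRR
YGGYRRR
YGGYRYY
YGGYYYY
YYYYYYY
YYGYYYY
After op 3 paint(6,3,G):
YYYYBBB
YYYYBBB
YYYYRRR
YGGYRRR
YGGYRYY
YGGYYYY
YYYGYYY
YYGYYYY
After op 4 paint(4,3,Y):
YYYYBBB
YYYYBBB
YYYYRRR
YGGYRRR
YGGYRYY
YGGYYYY
YYYGYYY
YYGYYYY
After op 5 paint(6,5,G):
YYYYBBB
YYYYBBB
YYYYRRR
YGGYRRR
YGGYRYY
YGGYYYY
YYYGYGY
YYGYYYY
After op 6 paint(4,3,B):
YYYYBBB
YYYYBBB
YYYYRRR
YGGYRRR
YGGBRYY
YGGYYYY
YYYGYGY
YYGYYYY
After op 7 fill(4,5,W) [12 cells changed]:
YYYYBBB
YYYYBBB
YYYYRRR
YGGYRRR
YGGBRWW
YGGWWWW
YYYGWGW
YYGWWWW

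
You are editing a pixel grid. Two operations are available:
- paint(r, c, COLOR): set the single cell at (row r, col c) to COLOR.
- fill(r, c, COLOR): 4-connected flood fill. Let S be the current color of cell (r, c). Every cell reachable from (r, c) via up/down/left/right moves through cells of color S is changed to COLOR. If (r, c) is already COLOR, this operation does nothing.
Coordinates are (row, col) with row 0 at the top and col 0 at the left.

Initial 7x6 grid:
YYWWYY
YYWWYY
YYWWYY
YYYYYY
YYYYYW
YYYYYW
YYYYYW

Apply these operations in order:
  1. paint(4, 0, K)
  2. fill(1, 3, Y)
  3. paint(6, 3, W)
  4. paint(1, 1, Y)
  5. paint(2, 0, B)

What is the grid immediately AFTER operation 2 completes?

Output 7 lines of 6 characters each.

After op 1 paint(4,0,K):
YYWWYY
YYWWYY
YYWWYY
YYYYYY
KYYYYW
YYYYYW
YYYYYW
After op 2 fill(1,3,Y) [6 cells changed]:
YYYYYY
YYYYYY
YYYYYY
YYYYYY
KYYYYW
YYYYYW
YYYYYW

Answer: YYYYYY
YYYYYY
YYYYYY
YYYYYY
KYYYYW
YYYYYW
YYYYYW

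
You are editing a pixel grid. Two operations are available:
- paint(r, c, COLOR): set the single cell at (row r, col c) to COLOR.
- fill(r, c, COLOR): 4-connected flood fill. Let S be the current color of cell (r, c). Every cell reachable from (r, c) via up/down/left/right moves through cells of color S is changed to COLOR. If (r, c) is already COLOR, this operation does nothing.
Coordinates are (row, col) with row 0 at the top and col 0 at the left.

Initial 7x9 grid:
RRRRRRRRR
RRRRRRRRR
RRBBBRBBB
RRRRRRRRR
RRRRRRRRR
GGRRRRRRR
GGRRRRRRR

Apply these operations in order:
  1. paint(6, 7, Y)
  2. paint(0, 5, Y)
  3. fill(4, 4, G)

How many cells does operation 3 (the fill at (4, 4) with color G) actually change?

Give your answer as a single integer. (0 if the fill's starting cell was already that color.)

After op 1 paint(6,7,Y):
RRRRRRRRR
RRRRRRRRR
RRBBBRBBB
RRRRRRRRR
RRRRRRRRR
GGRRRRRRR
GGRRRRRYR
After op 2 paint(0,5,Y):
RRRRRYRRR
RRRRRRRRR
RRBBBRBBB
RRRRRRRRR
RRRRRRRRR
GGRRRRRRR
GGRRRRRYR
After op 3 fill(4,4,G) [51 cells changed]:
GGGGGYGGG
GGGGGGGGG
GGBBBGBBB
GGGGGGGGG
GGGGGGGGG
GGGGGGGGG
GGGGGGGYG

Answer: 51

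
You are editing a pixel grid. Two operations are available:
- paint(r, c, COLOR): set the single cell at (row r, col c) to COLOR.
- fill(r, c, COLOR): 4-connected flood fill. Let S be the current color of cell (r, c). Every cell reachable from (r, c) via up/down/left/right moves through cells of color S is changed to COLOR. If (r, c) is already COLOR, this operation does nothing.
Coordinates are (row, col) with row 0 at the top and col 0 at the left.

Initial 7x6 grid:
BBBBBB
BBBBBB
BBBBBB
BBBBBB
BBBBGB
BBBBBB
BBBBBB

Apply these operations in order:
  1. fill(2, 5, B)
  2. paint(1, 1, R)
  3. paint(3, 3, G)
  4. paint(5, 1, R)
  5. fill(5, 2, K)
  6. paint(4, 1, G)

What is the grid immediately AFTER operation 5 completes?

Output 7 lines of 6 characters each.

Answer: KKKKKK
KRKKKK
KKKKKK
KKKGKK
KKKKGK
KRKKKK
KKKKKK

Derivation:
After op 1 fill(2,5,B) [0 cells changed]:
BBBBBB
BBBBBB
BBBBBB
BBBBBB
BBBBGB
BBBBBB
BBBBBB
After op 2 paint(1,1,R):
BBBBBB
BRBBBB
BBBBBB
BBBBBB
BBBBGB
BBBBBB
BBBBBB
After op 3 paint(3,3,G):
BBBBBB
BRBBBB
BBBBBB
BBBGBB
BBBBGB
BBBBBB
BBBBBB
After op 4 paint(5,1,R):
BBBBBB
BRBBBB
BBBBBB
BBBGBB
BBBBGB
BRBBBB
BBBBBB
After op 5 fill(5,2,K) [38 cells changed]:
KKKKKK
KRKKKK
KKKKKK
KKKGKK
KKKKGK
KRKKKK
KKKKKK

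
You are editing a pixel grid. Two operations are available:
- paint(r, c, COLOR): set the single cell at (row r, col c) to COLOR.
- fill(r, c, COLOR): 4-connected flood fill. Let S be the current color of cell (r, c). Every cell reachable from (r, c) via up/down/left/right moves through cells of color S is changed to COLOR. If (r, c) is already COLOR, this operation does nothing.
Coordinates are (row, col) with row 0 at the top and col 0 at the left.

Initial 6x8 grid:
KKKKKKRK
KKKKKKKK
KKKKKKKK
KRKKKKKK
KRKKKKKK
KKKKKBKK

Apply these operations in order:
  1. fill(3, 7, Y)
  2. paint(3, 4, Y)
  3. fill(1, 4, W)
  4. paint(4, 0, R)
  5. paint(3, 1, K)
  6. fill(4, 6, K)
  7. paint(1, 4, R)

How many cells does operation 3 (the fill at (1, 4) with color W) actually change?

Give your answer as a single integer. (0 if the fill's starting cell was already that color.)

After op 1 fill(3,7,Y) [44 cells changed]:
YYYYYYRY
YYYYYYYY
YYYYYYYY
YRYYYYYY
YRYYYYYY
YYYYYBYY
After op 2 paint(3,4,Y):
YYYYYYRY
YYYYYYYY
YYYYYYYY
YRYYYYYY
YRYYYYYY
YYYYYBYY
After op 3 fill(1,4,W) [44 cells changed]:
WWWWWWRW
WWWWWWWW
WWWWWWWW
WRWWWWWW
WRWWWWWW
WWWWWBWW

Answer: 44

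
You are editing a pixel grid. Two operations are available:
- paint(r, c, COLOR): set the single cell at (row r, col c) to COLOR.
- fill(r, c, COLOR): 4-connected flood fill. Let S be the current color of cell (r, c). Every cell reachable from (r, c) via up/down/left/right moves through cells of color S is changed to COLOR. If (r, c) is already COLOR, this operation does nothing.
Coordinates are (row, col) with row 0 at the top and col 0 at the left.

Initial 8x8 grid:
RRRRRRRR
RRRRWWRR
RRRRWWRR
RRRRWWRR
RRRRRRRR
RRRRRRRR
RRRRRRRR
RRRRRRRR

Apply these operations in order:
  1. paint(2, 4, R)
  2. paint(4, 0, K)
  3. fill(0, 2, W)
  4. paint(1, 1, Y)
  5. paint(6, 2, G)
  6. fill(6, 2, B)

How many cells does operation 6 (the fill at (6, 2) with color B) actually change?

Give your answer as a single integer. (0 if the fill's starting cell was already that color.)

Answer: 1

Derivation:
After op 1 paint(2,4,R):
RRRRRRRR
RRRRWWRR
RRRRRWRR
RRRRWWRR
RRRRRRRR
RRRRRRRR
RRRRRRRR
RRRRRRRR
After op 2 paint(4,0,K):
RRRRRRRR
RRRRWWRR
RRRRRWRR
RRRRWWRR
KRRRRRRR
RRRRRRRR
RRRRRRRR
RRRRRRRR
After op 3 fill(0,2,W) [58 cells changed]:
WWWWWWWW
WWWWWWWW
WWWWWWWW
WWWWWWWW
KWWWWWWW
WWWWWWWW
WWWWWWWW
WWWWWWWW
After op 4 paint(1,1,Y):
WWWWWWWW
WYWWWWWW
WWWWWWWW
WWWWWWWW
KWWWWWWW
WWWWWWWW
WWWWWWWW
WWWWWWWW
After op 5 paint(6,2,G):
WWWWWWWW
WYWWWWWW
WWWWWWWW
WWWWWWWW
KWWWWWWW
WWWWWWWW
WWGWWWWW
WWWWWWWW
After op 6 fill(6,2,B) [1 cells changed]:
WWWWWWWW
WYWWWWWW
WWWWWWWW
WWWWWWWW
KWWWWWWW
WWWWWWWW
WWBWWWWW
WWWWWWWW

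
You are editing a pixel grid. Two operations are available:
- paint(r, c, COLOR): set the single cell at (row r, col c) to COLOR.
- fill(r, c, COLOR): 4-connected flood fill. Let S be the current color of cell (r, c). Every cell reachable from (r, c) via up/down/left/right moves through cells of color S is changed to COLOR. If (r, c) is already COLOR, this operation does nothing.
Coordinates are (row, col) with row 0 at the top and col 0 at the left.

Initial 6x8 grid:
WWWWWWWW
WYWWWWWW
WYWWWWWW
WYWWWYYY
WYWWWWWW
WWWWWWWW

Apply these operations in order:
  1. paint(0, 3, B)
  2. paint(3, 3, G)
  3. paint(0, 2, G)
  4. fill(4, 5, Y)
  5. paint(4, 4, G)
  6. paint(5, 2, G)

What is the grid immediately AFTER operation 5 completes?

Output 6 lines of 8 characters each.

Answer: YYGBYYYY
YYYYYYYY
YYYYYYYY
YYYGYYYY
YYYYGYYY
YYYYYYYY

Derivation:
After op 1 paint(0,3,B):
WWWBWWWW
WYWWWWWW
WYWWWWWW
WYWWWYYY
WYWWWWWW
WWWWWWWW
After op 2 paint(3,3,G):
WWWBWWWW
WYWWWWWW
WYWWWWWW
WYWGWYYY
WYWWWWWW
WWWWWWWW
After op 3 paint(0,2,G):
WWGBWWWW
WYWWWWWW
WYWWWWWW
WYWGWYYY
WYWWWWWW
WWWWWWWW
After op 4 fill(4,5,Y) [38 cells changed]:
YYGBYYYY
YYYYYYYY
YYYYYYYY
YYYGYYYY
YYYYYYYY
YYYYYYYY
After op 5 paint(4,4,G):
YYGBYYYY
YYYYYYYY
YYYYYYYY
YYYGYYYY
YYYYGYYY
YYYYYYYY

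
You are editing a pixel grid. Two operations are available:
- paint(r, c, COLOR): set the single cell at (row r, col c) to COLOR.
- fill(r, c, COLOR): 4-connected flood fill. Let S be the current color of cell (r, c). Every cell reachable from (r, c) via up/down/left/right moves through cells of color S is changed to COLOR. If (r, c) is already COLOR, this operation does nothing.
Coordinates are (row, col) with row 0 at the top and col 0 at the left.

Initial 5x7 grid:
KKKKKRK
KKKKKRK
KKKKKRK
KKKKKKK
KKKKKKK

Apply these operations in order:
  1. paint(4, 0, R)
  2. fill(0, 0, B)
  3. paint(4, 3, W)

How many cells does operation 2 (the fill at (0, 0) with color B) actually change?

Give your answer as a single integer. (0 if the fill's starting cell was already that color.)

After op 1 paint(4,0,R):
KKKKKRK
KKKKKRK
KKKKKRK
KKKKKKK
RKKKKKK
After op 2 fill(0,0,B) [31 cells changed]:
BBBBBRB
BBBBBRB
BBBBBRB
BBBBBBB
RBBBBBB

Answer: 31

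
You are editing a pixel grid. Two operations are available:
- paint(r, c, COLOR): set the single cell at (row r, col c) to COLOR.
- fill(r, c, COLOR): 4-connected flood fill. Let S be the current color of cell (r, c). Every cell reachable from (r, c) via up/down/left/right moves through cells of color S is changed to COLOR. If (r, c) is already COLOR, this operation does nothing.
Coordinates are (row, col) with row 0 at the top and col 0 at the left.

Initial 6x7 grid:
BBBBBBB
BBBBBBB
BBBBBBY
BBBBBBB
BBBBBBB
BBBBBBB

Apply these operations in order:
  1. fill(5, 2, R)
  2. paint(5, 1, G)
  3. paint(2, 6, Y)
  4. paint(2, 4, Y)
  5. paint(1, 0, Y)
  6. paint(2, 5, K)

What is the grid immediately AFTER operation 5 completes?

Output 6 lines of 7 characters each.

Answer: RRRRRRR
YRRRRRR
RRRRYRY
RRRRRRR
RRRRRRR
RGRRRRR

Derivation:
After op 1 fill(5,2,R) [41 cells changed]:
RRRRRRR
RRRRRRR
RRRRRRY
RRRRRRR
RRRRRRR
RRRRRRR
After op 2 paint(5,1,G):
RRRRRRR
RRRRRRR
RRRRRRY
RRRRRRR
RRRRRRR
RGRRRRR
After op 3 paint(2,6,Y):
RRRRRRR
RRRRRRR
RRRRRRY
RRRRRRR
RRRRRRR
RGRRRRR
After op 4 paint(2,4,Y):
RRRRRRR
RRRRRRR
RRRRYRY
RRRRRRR
RRRRRRR
RGRRRRR
After op 5 paint(1,0,Y):
RRRRRRR
YRRRRRR
RRRRYRY
RRRRRRR
RRRRRRR
RGRRRRR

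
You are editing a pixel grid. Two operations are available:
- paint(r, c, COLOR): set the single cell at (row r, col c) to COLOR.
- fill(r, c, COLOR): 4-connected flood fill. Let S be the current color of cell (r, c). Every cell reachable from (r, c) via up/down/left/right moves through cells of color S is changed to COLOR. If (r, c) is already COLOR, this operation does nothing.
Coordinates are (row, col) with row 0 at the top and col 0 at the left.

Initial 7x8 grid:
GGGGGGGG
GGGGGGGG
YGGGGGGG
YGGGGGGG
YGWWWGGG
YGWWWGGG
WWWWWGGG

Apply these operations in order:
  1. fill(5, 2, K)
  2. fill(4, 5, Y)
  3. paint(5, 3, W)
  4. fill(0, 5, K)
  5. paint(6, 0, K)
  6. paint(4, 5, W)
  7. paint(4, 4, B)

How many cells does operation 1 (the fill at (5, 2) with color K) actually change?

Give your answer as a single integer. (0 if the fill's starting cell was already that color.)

Answer: 11

Derivation:
After op 1 fill(5,2,K) [11 cells changed]:
GGGGGGGG
GGGGGGGG
YGGGGGGG
YGGGGGGG
YGKKKGGG
YGKKKGGG
KKKKKGGG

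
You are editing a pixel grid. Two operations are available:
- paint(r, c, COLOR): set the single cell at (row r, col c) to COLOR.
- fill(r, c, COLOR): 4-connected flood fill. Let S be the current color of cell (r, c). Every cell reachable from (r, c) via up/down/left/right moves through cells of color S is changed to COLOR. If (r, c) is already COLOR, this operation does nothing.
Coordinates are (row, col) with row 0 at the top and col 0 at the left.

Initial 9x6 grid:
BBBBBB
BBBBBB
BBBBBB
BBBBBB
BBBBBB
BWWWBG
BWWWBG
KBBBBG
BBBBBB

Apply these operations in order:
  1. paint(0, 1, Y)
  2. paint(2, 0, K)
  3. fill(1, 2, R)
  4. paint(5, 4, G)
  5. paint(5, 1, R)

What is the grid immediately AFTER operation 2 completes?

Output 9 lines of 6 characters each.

After op 1 paint(0,1,Y):
BYBBBB
BBBBBB
BBBBBB
BBBBBB
BBBBBB
BWWWBG
BWWWBG
KBBBBG
BBBBBB
After op 2 paint(2,0,K):
BYBBBB
BBBBBB
KBBBBB
BBBBBB
BBBBBB
BWWWBG
BWWWBG
KBBBBG
BBBBBB

Answer: BYBBBB
BBBBBB
KBBBBB
BBBBBB
BBBBBB
BWWWBG
BWWWBG
KBBBBG
BBBBBB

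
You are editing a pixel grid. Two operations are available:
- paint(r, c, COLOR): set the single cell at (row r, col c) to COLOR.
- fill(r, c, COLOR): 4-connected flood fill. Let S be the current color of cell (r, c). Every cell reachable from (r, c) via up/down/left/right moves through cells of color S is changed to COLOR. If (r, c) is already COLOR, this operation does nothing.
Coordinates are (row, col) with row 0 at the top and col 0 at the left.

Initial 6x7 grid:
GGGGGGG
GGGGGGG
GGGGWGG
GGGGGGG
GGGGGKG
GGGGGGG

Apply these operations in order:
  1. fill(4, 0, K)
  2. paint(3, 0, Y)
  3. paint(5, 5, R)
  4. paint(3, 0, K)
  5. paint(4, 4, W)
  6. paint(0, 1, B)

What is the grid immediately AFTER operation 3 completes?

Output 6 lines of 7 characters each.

Answer: KKKKKKK
KKKKKKK
KKKKWKK
YKKKKKK
KKKKKKK
KKKKKRK

Derivation:
After op 1 fill(4,0,K) [40 cells changed]:
KKKKKKK
KKKKKKK
KKKKWKK
KKKKKKK
KKKKKKK
KKKKKKK
After op 2 paint(3,0,Y):
KKKKKKK
KKKKKKK
KKKKWKK
YKKKKKK
KKKKKKK
KKKKKKK
After op 3 paint(5,5,R):
KKKKKKK
KKKKKKK
KKKKWKK
YKKKKKK
KKKKKKK
KKKKKRK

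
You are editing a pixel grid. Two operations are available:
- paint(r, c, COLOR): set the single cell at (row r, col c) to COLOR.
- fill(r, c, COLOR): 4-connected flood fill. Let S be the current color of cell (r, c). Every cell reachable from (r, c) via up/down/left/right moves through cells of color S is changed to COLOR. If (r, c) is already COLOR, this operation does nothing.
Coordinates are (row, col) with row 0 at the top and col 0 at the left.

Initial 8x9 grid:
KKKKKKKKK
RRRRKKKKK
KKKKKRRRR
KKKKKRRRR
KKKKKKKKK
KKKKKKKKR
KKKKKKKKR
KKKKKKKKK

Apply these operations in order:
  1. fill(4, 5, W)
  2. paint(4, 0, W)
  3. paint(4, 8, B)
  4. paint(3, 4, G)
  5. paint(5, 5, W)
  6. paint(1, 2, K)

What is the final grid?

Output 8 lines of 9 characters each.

After op 1 fill(4,5,W) [58 cells changed]:
WWWWWWWWW
RRRRWWWWW
WWWWWRRRR
WWWWWRRRR
WWWWWWWWW
WWWWWWWWR
WWWWWWWWR
WWWWWWWWW
After op 2 paint(4,0,W):
WWWWWWWWW
RRRRWWWWW
WWWWWRRRR
WWWWWRRRR
WWWWWWWWW
WWWWWWWWR
WWWWWWWWR
WWWWWWWWW
After op 3 paint(4,8,B):
WWWWWWWWW
RRRRWWWWW
WWWWWRRRR
WWWWWRRRR
WWWWWWWWB
WWWWWWWWR
WWWWWWWWR
WWWWWWWWW
After op 4 paint(3,4,G):
WWWWWWWWW
RRRRWWWWW
WWWWWRRRR
WWWWGRRRR
WWWWWWWWB
WWWWWWWWR
WWWWWWWWR
WWWWWWWWW
After op 5 paint(5,5,W):
WWWWWWWWW
RRRRWWWWW
WWWWWRRRR
WWWWGRRRR
WWWWWWWWB
WWWWWWWWR
WWWWWWWWR
WWWWWWWWW
After op 6 paint(1,2,K):
WWWWWWWWW
RRKRWWWWW
WWWWWRRRR
WWWWGRRRR
WWWWWWWWB
WWWWWWWWR
WWWWWWWWR
WWWWWWWWW

Answer: WWWWWWWWW
RRKRWWWWW
WWWWWRRRR
WWWWGRRRR
WWWWWWWWB
WWWWWWWWR
WWWWWWWWR
WWWWWWWWW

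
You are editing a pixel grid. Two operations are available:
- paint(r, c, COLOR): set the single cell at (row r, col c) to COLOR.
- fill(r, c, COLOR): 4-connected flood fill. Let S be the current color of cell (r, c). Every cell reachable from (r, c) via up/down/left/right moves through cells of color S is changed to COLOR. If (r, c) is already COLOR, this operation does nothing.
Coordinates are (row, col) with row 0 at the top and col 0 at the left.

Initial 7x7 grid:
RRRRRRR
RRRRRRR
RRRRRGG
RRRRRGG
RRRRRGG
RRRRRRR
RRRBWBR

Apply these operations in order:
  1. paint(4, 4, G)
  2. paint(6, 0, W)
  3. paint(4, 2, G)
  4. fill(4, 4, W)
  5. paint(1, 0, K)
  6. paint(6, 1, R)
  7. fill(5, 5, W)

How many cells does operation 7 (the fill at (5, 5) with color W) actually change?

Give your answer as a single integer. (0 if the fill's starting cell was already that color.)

After op 1 paint(4,4,G):
RRRRRRR
RRRRRRR
RRRRRGG
RRRRRGG
RRRRGGG
RRRRRRR
RRRBWBR
After op 2 paint(6,0,W):
RRRRRRR
RRRRRRR
RRRRRGG
RRRRRGG
RRRRGGG
RRRRRRR
WRRBWBR
After op 3 paint(4,2,G):
RRRRRRR
RRRRRRR
RRRRRGG
RRRRRGG
RRGRGGG
RRRRRRR
WRRBWBR
After op 4 fill(4,4,W) [7 cells changed]:
RRRRRRR
RRRRRRR
RRRRRWW
RRRRRWW
RRGRWWW
RRRRRRR
WRRBWBR
After op 5 paint(1,0,K):
RRRRRRR
KRRRRRR
RRRRRWW
RRRRRWW
RRGRWWW
RRRRRRR
WRRBWBR
After op 6 paint(6,1,R):
RRRRRRR
KRRRRRR
RRRRRWW
RRRRRWW
RRGRWWW
RRRRRRR
WRRBWBR
After op 7 fill(5,5,W) [36 cells changed]:
WWWWWWW
KWWWWWW
WWWWWWW
WWWWWWW
WWGWWWW
WWWWWWW
WWWBWBW

Answer: 36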